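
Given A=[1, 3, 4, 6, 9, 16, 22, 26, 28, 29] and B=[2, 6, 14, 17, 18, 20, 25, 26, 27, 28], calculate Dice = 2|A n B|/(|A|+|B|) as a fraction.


A intersect B = [6, 26, 28]
|A intersect B| = 3
|A| = 10, |B| = 10
Dice = 2*3 / (10+10)
= 6 / 20 = 3/10

3/10


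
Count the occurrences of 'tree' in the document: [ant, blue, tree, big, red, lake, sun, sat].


Document has 8 words
Scanning for 'tree':
Found at positions: [2]
Count = 1

1


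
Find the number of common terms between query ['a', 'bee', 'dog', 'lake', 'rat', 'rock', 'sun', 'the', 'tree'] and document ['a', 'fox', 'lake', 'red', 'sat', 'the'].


Query terms: ['a', 'bee', 'dog', 'lake', 'rat', 'rock', 'sun', 'the', 'tree']
Document terms: ['a', 'fox', 'lake', 'red', 'sat', 'the']
Common terms: ['a', 'lake', 'the']
Overlap count = 3

3


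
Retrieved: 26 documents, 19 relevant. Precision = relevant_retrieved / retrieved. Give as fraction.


Precision = relevant_retrieved / total_retrieved
= 19 / 26
= 19 / (19 + 7)
= 19/26

19/26


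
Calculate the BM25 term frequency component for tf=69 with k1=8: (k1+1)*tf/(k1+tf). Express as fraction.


BM25 TF component = (k1+1)*tf / (k1+tf)
k1 = 8, tf = 69
Numerator = (8+1)*69 = 621
Denominator = 8 + 69 = 77
= 621/77 = 621/77

621/77


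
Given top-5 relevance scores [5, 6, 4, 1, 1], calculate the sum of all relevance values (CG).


Cumulative Gain = sum of relevance scores
Position 1: rel=5, running sum=5
Position 2: rel=6, running sum=11
Position 3: rel=4, running sum=15
Position 4: rel=1, running sum=16
Position 5: rel=1, running sum=17
CG = 17

17


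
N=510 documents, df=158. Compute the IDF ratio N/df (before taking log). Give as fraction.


IDF ratio = N / df
= 510 / 158
= 255/79

255/79


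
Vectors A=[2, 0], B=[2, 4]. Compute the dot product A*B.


Dot product = sum of element-wise products
A[0]*B[0] = 2*2 = 4
A[1]*B[1] = 0*4 = 0
Sum = 4 + 0 = 4

4


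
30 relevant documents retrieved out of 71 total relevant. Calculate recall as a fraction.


Recall = retrieved_relevant / total_relevant
= 30 / 71
= 30 / (30 + 41)
= 30/71

30/71


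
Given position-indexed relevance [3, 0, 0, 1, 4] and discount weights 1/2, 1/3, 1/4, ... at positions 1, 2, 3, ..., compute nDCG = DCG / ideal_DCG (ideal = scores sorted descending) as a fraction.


Position discount weights w_i = 1/(i+1) for i=1..5:
Weights = [1/2, 1/3, 1/4, 1/5, 1/6]
Actual relevance: [3, 0, 0, 1, 4]
DCG = 3/2 + 0/3 + 0/4 + 1/5 + 4/6 = 71/30
Ideal relevance (sorted desc): [4, 3, 1, 0, 0]
Ideal DCG = 4/2 + 3/3 + 1/4 + 0/5 + 0/6 = 13/4
nDCG = DCG / ideal_DCG = 71/30 / 13/4 = 142/195

142/195


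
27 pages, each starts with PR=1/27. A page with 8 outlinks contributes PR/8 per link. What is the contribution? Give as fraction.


Initial PR = 1/27 = 1/27
Outlinks = 8
Contribution per link = PR / outlinks
= 1/27 / 8
= 1/216

1/216


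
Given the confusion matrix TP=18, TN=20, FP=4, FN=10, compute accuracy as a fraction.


Accuracy = (TP + TN) / (TP + TN + FP + FN)
TP + TN = 18 + 20 = 38
Total = 18 + 20 + 4 + 10 = 52
Accuracy = 38 / 52 = 19/26

19/26


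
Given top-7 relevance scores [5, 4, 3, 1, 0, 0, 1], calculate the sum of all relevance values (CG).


Cumulative Gain = sum of relevance scores
Position 1: rel=5, running sum=5
Position 2: rel=4, running sum=9
Position 3: rel=3, running sum=12
Position 4: rel=1, running sum=13
Position 5: rel=0, running sum=13
Position 6: rel=0, running sum=13
Position 7: rel=1, running sum=14
CG = 14

14


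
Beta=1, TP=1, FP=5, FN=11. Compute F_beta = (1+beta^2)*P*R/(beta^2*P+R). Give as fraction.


P = TP/(TP+FP) = 1/6 = 1/6
R = TP/(TP+FN) = 1/12 = 1/12
beta^2 = 1^2 = 1
(1 + beta^2) = 2
Numerator = (1+beta^2)*P*R = 1/36
Denominator = beta^2*P + R = 1/6 + 1/12 = 1/4
F_beta = 1/9

1/9


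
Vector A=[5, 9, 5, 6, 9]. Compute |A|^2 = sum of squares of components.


|A|^2 = sum of squared components
A[0]^2 = 5^2 = 25
A[1]^2 = 9^2 = 81
A[2]^2 = 5^2 = 25
A[3]^2 = 6^2 = 36
A[4]^2 = 9^2 = 81
Sum = 25 + 81 + 25 + 36 + 81 = 248

248


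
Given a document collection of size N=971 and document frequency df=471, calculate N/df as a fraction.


IDF ratio = N / df
= 971 / 471
= 971/471

971/471


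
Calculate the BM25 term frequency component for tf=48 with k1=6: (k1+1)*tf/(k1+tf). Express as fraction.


BM25 TF component = (k1+1)*tf / (k1+tf)
k1 = 6, tf = 48
Numerator = (6+1)*48 = 336
Denominator = 6 + 48 = 54
= 336/54 = 56/9

56/9


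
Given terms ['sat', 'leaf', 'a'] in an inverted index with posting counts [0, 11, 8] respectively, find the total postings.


Summing posting list sizes:
'sat': 0 postings
'leaf': 11 postings
'a': 8 postings
Total = 0 + 11 + 8 = 19

19


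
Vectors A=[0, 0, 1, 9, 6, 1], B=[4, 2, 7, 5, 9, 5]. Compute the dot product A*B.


Dot product = sum of element-wise products
A[0]*B[0] = 0*4 = 0
A[1]*B[1] = 0*2 = 0
A[2]*B[2] = 1*7 = 7
A[3]*B[3] = 9*5 = 45
A[4]*B[4] = 6*9 = 54
A[5]*B[5] = 1*5 = 5
Sum = 0 + 0 + 7 + 45 + 54 + 5 = 111

111


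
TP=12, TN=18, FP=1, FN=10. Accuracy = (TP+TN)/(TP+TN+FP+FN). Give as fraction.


Accuracy = (TP + TN) / (TP + TN + FP + FN)
TP + TN = 12 + 18 = 30
Total = 12 + 18 + 1 + 10 = 41
Accuracy = 30 / 41 = 30/41

30/41


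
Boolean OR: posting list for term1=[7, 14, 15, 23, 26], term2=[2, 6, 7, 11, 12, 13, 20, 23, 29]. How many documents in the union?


Boolean OR: find union of posting lists
term1 docs: [7, 14, 15, 23, 26]
term2 docs: [2, 6, 7, 11, 12, 13, 20, 23, 29]
Union: [2, 6, 7, 11, 12, 13, 14, 15, 20, 23, 26, 29]
|union| = 12

12


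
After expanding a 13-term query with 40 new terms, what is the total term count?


Original terms: 13
Expansion terms: 40
Total = 13 + 40 = 53

53


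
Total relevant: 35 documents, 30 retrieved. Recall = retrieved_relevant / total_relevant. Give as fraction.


Recall = retrieved_relevant / total_relevant
= 30 / 35
= 30 / (30 + 5)
= 6/7

6/7


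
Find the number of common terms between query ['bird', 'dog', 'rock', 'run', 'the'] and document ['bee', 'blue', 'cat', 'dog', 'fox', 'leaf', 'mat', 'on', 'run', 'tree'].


Query terms: ['bird', 'dog', 'rock', 'run', 'the']
Document terms: ['bee', 'blue', 'cat', 'dog', 'fox', 'leaf', 'mat', 'on', 'run', 'tree']
Common terms: ['dog', 'run']
Overlap count = 2

2


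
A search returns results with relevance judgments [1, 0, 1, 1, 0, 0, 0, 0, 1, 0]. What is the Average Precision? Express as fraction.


Computing P@k for each relevant position:
Position 1: relevant, P@1 = 1/1 = 1
Position 2: not relevant
Position 3: relevant, P@3 = 2/3 = 2/3
Position 4: relevant, P@4 = 3/4 = 3/4
Position 5: not relevant
Position 6: not relevant
Position 7: not relevant
Position 8: not relevant
Position 9: relevant, P@9 = 4/9 = 4/9
Position 10: not relevant
Sum of P@k = 1 + 2/3 + 3/4 + 4/9 = 103/36
AP = 103/36 / 4 = 103/144

103/144


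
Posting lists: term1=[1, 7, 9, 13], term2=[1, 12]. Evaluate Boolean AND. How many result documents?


Boolean AND: find intersection of posting lists
term1 docs: [1, 7, 9, 13]
term2 docs: [1, 12]
Intersection: [1]
|intersection| = 1

1


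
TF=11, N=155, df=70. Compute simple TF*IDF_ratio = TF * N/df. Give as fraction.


TF * (N/df)
= 11 * (155/70)
= 11 * 31/14
= 341/14

341/14


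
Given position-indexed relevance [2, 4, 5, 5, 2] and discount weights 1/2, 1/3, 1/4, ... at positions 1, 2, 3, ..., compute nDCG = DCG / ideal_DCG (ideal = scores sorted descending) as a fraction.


Position discount weights w_i = 1/(i+1) for i=1..5:
Weights = [1/2, 1/3, 1/4, 1/5, 1/6]
Actual relevance: [2, 4, 5, 5, 2]
DCG = 2/2 + 4/3 + 5/4 + 5/5 + 2/6 = 59/12
Ideal relevance (sorted desc): [5, 5, 4, 2, 2]
Ideal DCG = 5/2 + 5/3 + 4/4 + 2/5 + 2/6 = 59/10
nDCG = DCG / ideal_DCG = 59/12 / 59/10 = 5/6

5/6


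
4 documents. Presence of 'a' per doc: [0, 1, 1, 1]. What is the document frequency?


Checking each document for 'a':
Doc 1: absent
Doc 2: present
Doc 3: present
Doc 4: present
df = sum of presences = 0 + 1 + 1 + 1 = 3

3


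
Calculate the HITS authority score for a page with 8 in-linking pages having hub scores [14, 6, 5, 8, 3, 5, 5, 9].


Authority = sum of hub scores of in-linkers
In-link 1: hub score = 14
In-link 2: hub score = 6
In-link 3: hub score = 5
In-link 4: hub score = 8
In-link 5: hub score = 3
In-link 6: hub score = 5
In-link 7: hub score = 5
In-link 8: hub score = 9
Authority = 14 + 6 + 5 + 8 + 3 + 5 + 5 + 9 = 55

55


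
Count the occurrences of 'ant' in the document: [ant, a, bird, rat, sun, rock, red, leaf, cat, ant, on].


Document has 11 words
Scanning for 'ant':
Found at positions: [0, 9]
Count = 2

2


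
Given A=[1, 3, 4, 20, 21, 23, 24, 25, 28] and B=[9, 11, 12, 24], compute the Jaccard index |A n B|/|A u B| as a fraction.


A intersect B = [24]
|A intersect B| = 1
A union B = [1, 3, 4, 9, 11, 12, 20, 21, 23, 24, 25, 28]
|A union B| = 12
Jaccard = 1/12 = 1/12

1/12


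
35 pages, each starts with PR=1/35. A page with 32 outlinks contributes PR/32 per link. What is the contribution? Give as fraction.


Initial PR = 1/35 = 1/35
Outlinks = 32
Contribution per link = PR / outlinks
= 1/35 / 32
= 1/1120

1/1120


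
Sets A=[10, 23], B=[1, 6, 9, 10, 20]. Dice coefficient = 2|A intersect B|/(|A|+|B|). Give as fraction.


A intersect B = [10]
|A intersect B| = 1
|A| = 2, |B| = 5
Dice = 2*1 / (2+5)
= 2 / 7 = 2/7

2/7


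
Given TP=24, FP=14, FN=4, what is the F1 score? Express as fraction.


F1 = 2 * P * R / (P + R)
P = TP/(TP+FP) = 24/38 = 12/19
R = TP/(TP+FN) = 24/28 = 6/7
2 * P * R = 2 * 12/19 * 6/7 = 144/133
P + R = 12/19 + 6/7 = 198/133
F1 = 144/133 / 198/133 = 8/11

8/11


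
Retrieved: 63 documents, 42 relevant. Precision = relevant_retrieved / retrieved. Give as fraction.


Precision = relevant_retrieved / total_retrieved
= 42 / 63
= 42 / (42 + 21)
= 2/3

2/3


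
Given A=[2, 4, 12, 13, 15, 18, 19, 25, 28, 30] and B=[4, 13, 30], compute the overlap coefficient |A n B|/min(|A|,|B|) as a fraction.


A intersect B = [4, 13, 30]
|A intersect B| = 3
min(|A|, |B|) = min(10, 3) = 3
Overlap = 3 / 3 = 1

1


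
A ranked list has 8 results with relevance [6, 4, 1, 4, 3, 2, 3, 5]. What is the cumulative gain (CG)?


Cumulative Gain = sum of relevance scores
Position 1: rel=6, running sum=6
Position 2: rel=4, running sum=10
Position 3: rel=1, running sum=11
Position 4: rel=4, running sum=15
Position 5: rel=3, running sum=18
Position 6: rel=2, running sum=20
Position 7: rel=3, running sum=23
Position 8: rel=5, running sum=28
CG = 28

28


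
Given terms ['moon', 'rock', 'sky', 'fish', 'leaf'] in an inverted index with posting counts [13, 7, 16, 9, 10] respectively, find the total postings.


Summing posting list sizes:
'moon': 13 postings
'rock': 7 postings
'sky': 16 postings
'fish': 9 postings
'leaf': 10 postings
Total = 13 + 7 + 16 + 9 + 10 = 55

55


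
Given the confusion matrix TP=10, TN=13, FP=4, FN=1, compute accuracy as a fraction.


Accuracy = (TP + TN) / (TP + TN + FP + FN)
TP + TN = 10 + 13 = 23
Total = 10 + 13 + 4 + 1 = 28
Accuracy = 23 / 28 = 23/28

23/28


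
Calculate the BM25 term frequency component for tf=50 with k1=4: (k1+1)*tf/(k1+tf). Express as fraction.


BM25 TF component = (k1+1)*tf / (k1+tf)
k1 = 4, tf = 50
Numerator = (4+1)*50 = 250
Denominator = 4 + 50 = 54
= 250/54 = 125/27

125/27


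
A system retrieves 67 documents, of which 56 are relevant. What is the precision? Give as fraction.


Precision = relevant_retrieved / total_retrieved
= 56 / 67
= 56 / (56 + 11)
= 56/67

56/67


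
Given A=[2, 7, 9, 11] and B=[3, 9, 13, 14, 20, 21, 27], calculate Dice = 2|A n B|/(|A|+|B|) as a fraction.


A intersect B = [9]
|A intersect B| = 1
|A| = 4, |B| = 7
Dice = 2*1 / (4+7)
= 2 / 11 = 2/11

2/11


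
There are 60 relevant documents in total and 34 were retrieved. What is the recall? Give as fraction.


Recall = retrieved_relevant / total_relevant
= 34 / 60
= 34 / (34 + 26)
= 17/30

17/30


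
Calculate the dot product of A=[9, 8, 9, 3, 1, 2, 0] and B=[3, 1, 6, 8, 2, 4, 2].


Dot product = sum of element-wise products
A[0]*B[0] = 9*3 = 27
A[1]*B[1] = 8*1 = 8
A[2]*B[2] = 9*6 = 54
A[3]*B[3] = 3*8 = 24
A[4]*B[4] = 1*2 = 2
A[5]*B[5] = 2*4 = 8
A[6]*B[6] = 0*2 = 0
Sum = 27 + 8 + 54 + 24 + 2 + 8 + 0 = 123

123


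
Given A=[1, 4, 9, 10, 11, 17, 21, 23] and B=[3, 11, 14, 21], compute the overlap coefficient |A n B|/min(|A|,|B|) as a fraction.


A intersect B = [11, 21]
|A intersect B| = 2
min(|A|, |B|) = min(8, 4) = 4
Overlap = 2 / 4 = 1/2

1/2


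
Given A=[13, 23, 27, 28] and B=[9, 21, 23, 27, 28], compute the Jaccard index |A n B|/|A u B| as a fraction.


A intersect B = [23, 27, 28]
|A intersect B| = 3
A union B = [9, 13, 21, 23, 27, 28]
|A union B| = 6
Jaccard = 3/6 = 1/2

1/2


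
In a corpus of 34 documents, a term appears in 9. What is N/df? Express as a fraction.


IDF ratio = N / df
= 34 / 9
= 34/9

34/9


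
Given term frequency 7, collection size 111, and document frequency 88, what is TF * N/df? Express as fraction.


TF * (N/df)
= 7 * (111/88)
= 7 * 111/88
= 777/88

777/88


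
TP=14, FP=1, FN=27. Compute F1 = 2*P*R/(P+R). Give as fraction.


F1 = 2 * P * R / (P + R)
P = TP/(TP+FP) = 14/15 = 14/15
R = TP/(TP+FN) = 14/41 = 14/41
2 * P * R = 2 * 14/15 * 14/41 = 392/615
P + R = 14/15 + 14/41 = 784/615
F1 = 392/615 / 784/615 = 1/2

1/2


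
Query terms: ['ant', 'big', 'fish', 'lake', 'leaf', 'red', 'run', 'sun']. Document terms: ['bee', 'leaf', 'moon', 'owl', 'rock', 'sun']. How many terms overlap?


Query terms: ['ant', 'big', 'fish', 'lake', 'leaf', 'red', 'run', 'sun']
Document terms: ['bee', 'leaf', 'moon', 'owl', 'rock', 'sun']
Common terms: ['leaf', 'sun']
Overlap count = 2

2


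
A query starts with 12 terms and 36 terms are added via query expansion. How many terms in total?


Original terms: 12
Expansion terms: 36
Total = 12 + 36 = 48

48


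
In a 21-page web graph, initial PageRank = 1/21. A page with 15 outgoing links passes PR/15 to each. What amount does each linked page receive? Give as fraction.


Initial PR = 1/21 = 1/21
Outlinks = 15
Contribution per link = PR / outlinks
= 1/21 / 15
= 1/315

1/315


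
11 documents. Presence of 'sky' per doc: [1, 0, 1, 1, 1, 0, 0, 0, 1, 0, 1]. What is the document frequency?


Checking each document for 'sky':
Doc 1: present
Doc 2: absent
Doc 3: present
Doc 4: present
Doc 5: present
Doc 6: absent
Doc 7: absent
Doc 8: absent
Doc 9: present
Doc 10: absent
Doc 11: present
df = sum of presences = 1 + 0 + 1 + 1 + 1 + 0 + 0 + 0 + 1 + 0 + 1 = 6

6


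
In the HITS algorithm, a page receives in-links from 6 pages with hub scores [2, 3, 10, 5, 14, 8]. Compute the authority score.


Authority = sum of hub scores of in-linkers
In-link 1: hub score = 2
In-link 2: hub score = 3
In-link 3: hub score = 10
In-link 4: hub score = 5
In-link 5: hub score = 14
In-link 6: hub score = 8
Authority = 2 + 3 + 10 + 5 + 14 + 8 = 42

42


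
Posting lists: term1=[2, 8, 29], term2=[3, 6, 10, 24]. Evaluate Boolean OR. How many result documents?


Boolean OR: find union of posting lists
term1 docs: [2, 8, 29]
term2 docs: [3, 6, 10, 24]
Union: [2, 3, 6, 8, 10, 24, 29]
|union| = 7

7


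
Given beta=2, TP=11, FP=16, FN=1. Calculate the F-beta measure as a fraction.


P = TP/(TP+FP) = 11/27 = 11/27
R = TP/(TP+FN) = 11/12 = 11/12
beta^2 = 2^2 = 4
(1 + beta^2) = 5
Numerator = (1+beta^2)*P*R = 605/324
Denominator = beta^2*P + R = 44/27 + 11/12 = 275/108
F_beta = 11/15

11/15


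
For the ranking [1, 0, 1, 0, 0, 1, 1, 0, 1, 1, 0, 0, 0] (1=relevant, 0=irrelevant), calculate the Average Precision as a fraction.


Computing P@k for each relevant position:
Position 1: relevant, P@1 = 1/1 = 1
Position 2: not relevant
Position 3: relevant, P@3 = 2/3 = 2/3
Position 4: not relevant
Position 5: not relevant
Position 6: relevant, P@6 = 3/6 = 1/2
Position 7: relevant, P@7 = 4/7 = 4/7
Position 8: not relevant
Position 9: relevant, P@9 = 5/9 = 5/9
Position 10: relevant, P@10 = 6/10 = 3/5
Position 11: not relevant
Position 12: not relevant
Position 13: not relevant
Sum of P@k = 1 + 2/3 + 1/2 + 4/7 + 5/9 + 3/5 = 2453/630
AP = 2453/630 / 6 = 2453/3780

2453/3780


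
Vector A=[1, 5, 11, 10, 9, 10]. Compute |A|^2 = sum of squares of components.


|A|^2 = sum of squared components
A[0]^2 = 1^2 = 1
A[1]^2 = 5^2 = 25
A[2]^2 = 11^2 = 121
A[3]^2 = 10^2 = 100
A[4]^2 = 9^2 = 81
A[5]^2 = 10^2 = 100
Sum = 1 + 25 + 121 + 100 + 81 + 100 = 428

428


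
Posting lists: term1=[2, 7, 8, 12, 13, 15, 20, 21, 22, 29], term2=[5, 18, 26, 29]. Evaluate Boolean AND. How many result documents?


Boolean AND: find intersection of posting lists
term1 docs: [2, 7, 8, 12, 13, 15, 20, 21, 22, 29]
term2 docs: [5, 18, 26, 29]
Intersection: [29]
|intersection| = 1

1


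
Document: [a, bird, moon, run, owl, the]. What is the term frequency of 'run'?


Document has 6 words
Scanning for 'run':
Found at positions: [3]
Count = 1

1


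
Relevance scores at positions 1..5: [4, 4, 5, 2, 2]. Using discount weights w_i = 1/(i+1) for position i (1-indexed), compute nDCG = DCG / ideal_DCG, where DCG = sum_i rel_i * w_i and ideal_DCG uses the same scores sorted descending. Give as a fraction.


Position discount weights w_i = 1/(i+1) for i=1..5:
Weights = [1/2, 1/3, 1/4, 1/5, 1/6]
Actual relevance: [4, 4, 5, 2, 2]
DCG = 4/2 + 4/3 + 5/4 + 2/5 + 2/6 = 319/60
Ideal relevance (sorted desc): [5, 4, 4, 2, 2]
Ideal DCG = 5/2 + 4/3 + 4/4 + 2/5 + 2/6 = 167/30
nDCG = DCG / ideal_DCG = 319/60 / 167/30 = 319/334

319/334


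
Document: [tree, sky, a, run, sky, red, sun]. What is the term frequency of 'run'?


Document has 7 words
Scanning for 'run':
Found at positions: [3]
Count = 1

1


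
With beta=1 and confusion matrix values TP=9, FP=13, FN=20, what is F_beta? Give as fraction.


P = TP/(TP+FP) = 9/22 = 9/22
R = TP/(TP+FN) = 9/29 = 9/29
beta^2 = 1^2 = 1
(1 + beta^2) = 2
Numerator = (1+beta^2)*P*R = 81/319
Denominator = beta^2*P + R = 9/22 + 9/29 = 459/638
F_beta = 6/17

6/17


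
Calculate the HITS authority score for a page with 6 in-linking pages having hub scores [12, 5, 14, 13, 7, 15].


Authority = sum of hub scores of in-linkers
In-link 1: hub score = 12
In-link 2: hub score = 5
In-link 3: hub score = 14
In-link 4: hub score = 13
In-link 5: hub score = 7
In-link 6: hub score = 15
Authority = 12 + 5 + 14 + 13 + 7 + 15 = 66

66


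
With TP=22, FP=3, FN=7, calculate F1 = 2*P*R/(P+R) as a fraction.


F1 = 2 * P * R / (P + R)
P = TP/(TP+FP) = 22/25 = 22/25
R = TP/(TP+FN) = 22/29 = 22/29
2 * P * R = 2 * 22/25 * 22/29 = 968/725
P + R = 22/25 + 22/29 = 1188/725
F1 = 968/725 / 1188/725 = 22/27

22/27


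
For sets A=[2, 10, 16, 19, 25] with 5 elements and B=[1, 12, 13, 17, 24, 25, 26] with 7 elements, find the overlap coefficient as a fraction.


A intersect B = [25]
|A intersect B| = 1
min(|A|, |B|) = min(5, 7) = 5
Overlap = 1 / 5 = 1/5

1/5


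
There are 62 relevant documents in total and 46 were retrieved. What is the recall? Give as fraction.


Recall = retrieved_relevant / total_relevant
= 46 / 62
= 46 / (46 + 16)
= 23/31

23/31


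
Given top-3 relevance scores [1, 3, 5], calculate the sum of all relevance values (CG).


Cumulative Gain = sum of relevance scores
Position 1: rel=1, running sum=1
Position 2: rel=3, running sum=4
Position 3: rel=5, running sum=9
CG = 9

9


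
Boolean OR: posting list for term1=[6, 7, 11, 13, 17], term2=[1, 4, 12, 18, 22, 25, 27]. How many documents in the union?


Boolean OR: find union of posting lists
term1 docs: [6, 7, 11, 13, 17]
term2 docs: [1, 4, 12, 18, 22, 25, 27]
Union: [1, 4, 6, 7, 11, 12, 13, 17, 18, 22, 25, 27]
|union| = 12

12


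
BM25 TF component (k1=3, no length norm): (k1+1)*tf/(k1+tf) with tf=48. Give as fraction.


BM25 TF component = (k1+1)*tf / (k1+tf)
k1 = 3, tf = 48
Numerator = (3+1)*48 = 192
Denominator = 3 + 48 = 51
= 192/51 = 64/17

64/17


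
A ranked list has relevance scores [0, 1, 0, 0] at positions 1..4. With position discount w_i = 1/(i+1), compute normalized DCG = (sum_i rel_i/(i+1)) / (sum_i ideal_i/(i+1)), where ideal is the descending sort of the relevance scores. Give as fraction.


Position discount weights w_i = 1/(i+1) for i=1..4:
Weights = [1/2, 1/3, 1/4, 1/5]
Actual relevance: [0, 1, 0, 0]
DCG = 0/2 + 1/3 + 0/4 + 0/5 = 1/3
Ideal relevance (sorted desc): [1, 0, 0, 0]
Ideal DCG = 1/2 + 0/3 + 0/4 + 0/5 = 1/2
nDCG = DCG / ideal_DCG = 1/3 / 1/2 = 2/3

2/3


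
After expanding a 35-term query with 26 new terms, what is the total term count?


Original terms: 35
Expansion terms: 26
Total = 35 + 26 = 61

61


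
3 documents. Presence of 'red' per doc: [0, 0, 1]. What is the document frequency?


Checking each document for 'red':
Doc 1: absent
Doc 2: absent
Doc 3: present
df = sum of presences = 0 + 0 + 1 = 1

1


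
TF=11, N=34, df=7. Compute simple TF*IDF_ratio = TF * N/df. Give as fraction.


TF * (N/df)
= 11 * (34/7)
= 11 * 34/7
= 374/7

374/7


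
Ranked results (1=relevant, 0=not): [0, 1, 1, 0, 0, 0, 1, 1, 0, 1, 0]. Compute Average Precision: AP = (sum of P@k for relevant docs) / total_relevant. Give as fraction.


Computing P@k for each relevant position:
Position 1: not relevant
Position 2: relevant, P@2 = 1/2 = 1/2
Position 3: relevant, P@3 = 2/3 = 2/3
Position 4: not relevant
Position 5: not relevant
Position 6: not relevant
Position 7: relevant, P@7 = 3/7 = 3/7
Position 8: relevant, P@8 = 4/8 = 1/2
Position 9: not relevant
Position 10: relevant, P@10 = 5/10 = 1/2
Position 11: not relevant
Sum of P@k = 1/2 + 2/3 + 3/7 + 1/2 + 1/2 = 109/42
AP = 109/42 / 5 = 109/210

109/210


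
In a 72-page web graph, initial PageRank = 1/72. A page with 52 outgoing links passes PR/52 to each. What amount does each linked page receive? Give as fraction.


Initial PR = 1/72 = 1/72
Outlinks = 52
Contribution per link = PR / outlinks
= 1/72 / 52
= 1/3744

1/3744


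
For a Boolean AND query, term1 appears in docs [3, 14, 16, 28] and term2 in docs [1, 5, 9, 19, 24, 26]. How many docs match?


Boolean AND: find intersection of posting lists
term1 docs: [3, 14, 16, 28]
term2 docs: [1, 5, 9, 19, 24, 26]
Intersection: []
|intersection| = 0

0


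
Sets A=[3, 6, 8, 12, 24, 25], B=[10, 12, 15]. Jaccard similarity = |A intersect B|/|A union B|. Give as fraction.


A intersect B = [12]
|A intersect B| = 1
A union B = [3, 6, 8, 10, 12, 15, 24, 25]
|A union B| = 8
Jaccard = 1/8 = 1/8

1/8


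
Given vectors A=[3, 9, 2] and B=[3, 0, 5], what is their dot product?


Dot product = sum of element-wise products
A[0]*B[0] = 3*3 = 9
A[1]*B[1] = 9*0 = 0
A[2]*B[2] = 2*5 = 10
Sum = 9 + 0 + 10 = 19

19


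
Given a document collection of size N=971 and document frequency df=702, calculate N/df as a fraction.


IDF ratio = N / df
= 971 / 702
= 971/702

971/702


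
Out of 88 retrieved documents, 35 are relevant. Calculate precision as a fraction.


Precision = relevant_retrieved / total_retrieved
= 35 / 88
= 35 / (35 + 53)
= 35/88

35/88


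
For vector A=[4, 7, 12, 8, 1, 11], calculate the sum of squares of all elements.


|A|^2 = sum of squared components
A[0]^2 = 4^2 = 16
A[1]^2 = 7^2 = 49
A[2]^2 = 12^2 = 144
A[3]^2 = 8^2 = 64
A[4]^2 = 1^2 = 1
A[5]^2 = 11^2 = 121
Sum = 16 + 49 + 144 + 64 + 1 + 121 = 395

395


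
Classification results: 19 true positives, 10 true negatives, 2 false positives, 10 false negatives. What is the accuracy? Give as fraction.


Accuracy = (TP + TN) / (TP + TN + FP + FN)
TP + TN = 19 + 10 = 29
Total = 19 + 10 + 2 + 10 = 41
Accuracy = 29 / 41 = 29/41

29/41


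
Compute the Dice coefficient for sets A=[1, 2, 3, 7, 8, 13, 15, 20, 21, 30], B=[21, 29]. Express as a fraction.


A intersect B = [21]
|A intersect B| = 1
|A| = 10, |B| = 2
Dice = 2*1 / (10+2)
= 2 / 12 = 1/6

1/6


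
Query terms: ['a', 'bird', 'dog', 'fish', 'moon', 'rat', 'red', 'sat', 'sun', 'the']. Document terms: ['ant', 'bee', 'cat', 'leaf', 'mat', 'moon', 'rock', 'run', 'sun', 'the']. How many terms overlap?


Query terms: ['a', 'bird', 'dog', 'fish', 'moon', 'rat', 'red', 'sat', 'sun', 'the']
Document terms: ['ant', 'bee', 'cat', 'leaf', 'mat', 'moon', 'rock', 'run', 'sun', 'the']
Common terms: ['moon', 'sun', 'the']
Overlap count = 3

3


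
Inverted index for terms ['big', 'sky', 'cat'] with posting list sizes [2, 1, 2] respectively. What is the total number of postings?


Summing posting list sizes:
'big': 2 postings
'sky': 1 postings
'cat': 2 postings
Total = 2 + 1 + 2 = 5

5


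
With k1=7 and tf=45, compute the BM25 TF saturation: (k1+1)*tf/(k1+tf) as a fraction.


BM25 TF component = (k1+1)*tf / (k1+tf)
k1 = 7, tf = 45
Numerator = (7+1)*45 = 360
Denominator = 7 + 45 = 52
= 360/52 = 90/13

90/13


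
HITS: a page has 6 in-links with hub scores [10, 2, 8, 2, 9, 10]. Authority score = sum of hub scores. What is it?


Authority = sum of hub scores of in-linkers
In-link 1: hub score = 10
In-link 2: hub score = 2
In-link 3: hub score = 8
In-link 4: hub score = 2
In-link 5: hub score = 9
In-link 6: hub score = 10
Authority = 10 + 2 + 8 + 2 + 9 + 10 = 41

41


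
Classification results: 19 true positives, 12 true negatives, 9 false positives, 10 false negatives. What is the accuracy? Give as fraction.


Accuracy = (TP + TN) / (TP + TN + FP + FN)
TP + TN = 19 + 12 = 31
Total = 19 + 12 + 9 + 10 = 50
Accuracy = 31 / 50 = 31/50

31/50


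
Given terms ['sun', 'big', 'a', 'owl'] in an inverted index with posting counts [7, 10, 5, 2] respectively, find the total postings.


Summing posting list sizes:
'sun': 7 postings
'big': 10 postings
'a': 5 postings
'owl': 2 postings
Total = 7 + 10 + 5 + 2 = 24

24


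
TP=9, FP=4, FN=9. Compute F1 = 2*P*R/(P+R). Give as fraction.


F1 = 2 * P * R / (P + R)
P = TP/(TP+FP) = 9/13 = 9/13
R = TP/(TP+FN) = 9/18 = 1/2
2 * P * R = 2 * 9/13 * 1/2 = 9/13
P + R = 9/13 + 1/2 = 31/26
F1 = 9/13 / 31/26 = 18/31

18/31


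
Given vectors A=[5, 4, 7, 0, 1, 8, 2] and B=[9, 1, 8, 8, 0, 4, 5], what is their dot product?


Dot product = sum of element-wise products
A[0]*B[0] = 5*9 = 45
A[1]*B[1] = 4*1 = 4
A[2]*B[2] = 7*8 = 56
A[3]*B[3] = 0*8 = 0
A[4]*B[4] = 1*0 = 0
A[5]*B[5] = 8*4 = 32
A[6]*B[6] = 2*5 = 10
Sum = 45 + 4 + 56 + 0 + 0 + 32 + 10 = 147

147


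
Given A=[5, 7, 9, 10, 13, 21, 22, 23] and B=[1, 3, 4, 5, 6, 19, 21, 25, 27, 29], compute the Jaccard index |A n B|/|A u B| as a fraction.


A intersect B = [5, 21]
|A intersect B| = 2
A union B = [1, 3, 4, 5, 6, 7, 9, 10, 13, 19, 21, 22, 23, 25, 27, 29]
|A union B| = 16
Jaccard = 2/16 = 1/8

1/8


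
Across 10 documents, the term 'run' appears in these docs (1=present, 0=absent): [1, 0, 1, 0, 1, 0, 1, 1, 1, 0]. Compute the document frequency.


Checking each document for 'run':
Doc 1: present
Doc 2: absent
Doc 3: present
Doc 4: absent
Doc 5: present
Doc 6: absent
Doc 7: present
Doc 8: present
Doc 9: present
Doc 10: absent
df = sum of presences = 1 + 0 + 1 + 0 + 1 + 0 + 1 + 1 + 1 + 0 = 6

6


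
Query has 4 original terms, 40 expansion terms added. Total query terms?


Original terms: 4
Expansion terms: 40
Total = 4 + 40 = 44

44


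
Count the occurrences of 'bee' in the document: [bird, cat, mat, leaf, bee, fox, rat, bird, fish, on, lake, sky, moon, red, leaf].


Document has 15 words
Scanning for 'bee':
Found at positions: [4]
Count = 1

1


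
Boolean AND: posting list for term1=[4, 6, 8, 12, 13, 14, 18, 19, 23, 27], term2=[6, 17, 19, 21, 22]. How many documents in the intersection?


Boolean AND: find intersection of posting lists
term1 docs: [4, 6, 8, 12, 13, 14, 18, 19, 23, 27]
term2 docs: [6, 17, 19, 21, 22]
Intersection: [6, 19]
|intersection| = 2

2


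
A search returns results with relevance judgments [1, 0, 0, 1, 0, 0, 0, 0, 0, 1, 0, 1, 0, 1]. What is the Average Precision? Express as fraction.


Computing P@k for each relevant position:
Position 1: relevant, P@1 = 1/1 = 1
Position 2: not relevant
Position 3: not relevant
Position 4: relevant, P@4 = 2/4 = 1/2
Position 5: not relevant
Position 6: not relevant
Position 7: not relevant
Position 8: not relevant
Position 9: not relevant
Position 10: relevant, P@10 = 3/10 = 3/10
Position 11: not relevant
Position 12: relevant, P@12 = 4/12 = 1/3
Position 13: not relevant
Position 14: relevant, P@14 = 5/14 = 5/14
Sum of P@k = 1 + 1/2 + 3/10 + 1/3 + 5/14 = 523/210
AP = 523/210 / 5 = 523/1050

523/1050


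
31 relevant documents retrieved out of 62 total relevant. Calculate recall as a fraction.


Recall = retrieved_relevant / total_relevant
= 31 / 62
= 31 / (31 + 31)
= 1/2

1/2


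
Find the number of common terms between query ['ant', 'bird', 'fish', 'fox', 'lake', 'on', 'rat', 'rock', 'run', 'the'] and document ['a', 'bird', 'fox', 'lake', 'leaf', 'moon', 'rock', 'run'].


Query terms: ['ant', 'bird', 'fish', 'fox', 'lake', 'on', 'rat', 'rock', 'run', 'the']
Document terms: ['a', 'bird', 'fox', 'lake', 'leaf', 'moon', 'rock', 'run']
Common terms: ['bird', 'fox', 'lake', 'rock', 'run']
Overlap count = 5

5


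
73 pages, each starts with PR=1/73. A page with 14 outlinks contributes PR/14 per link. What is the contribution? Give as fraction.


Initial PR = 1/73 = 1/73
Outlinks = 14
Contribution per link = PR / outlinks
= 1/73 / 14
= 1/1022

1/1022


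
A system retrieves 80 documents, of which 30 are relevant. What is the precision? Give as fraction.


Precision = relevant_retrieved / total_retrieved
= 30 / 80
= 30 / (30 + 50)
= 3/8

3/8


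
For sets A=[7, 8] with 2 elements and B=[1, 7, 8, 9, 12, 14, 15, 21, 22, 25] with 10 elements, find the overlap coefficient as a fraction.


A intersect B = [7, 8]
|A intersect B| = 2
min(|A|, |B|) = min(2, 10) = 2
Overlap = 2 / 2 = 1

1


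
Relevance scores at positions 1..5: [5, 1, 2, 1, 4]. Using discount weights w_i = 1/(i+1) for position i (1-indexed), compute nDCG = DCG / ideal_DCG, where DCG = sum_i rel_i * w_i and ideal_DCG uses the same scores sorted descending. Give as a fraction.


Position discount weights w_i = 1/(i+1) for i=1..5:
Weights = [1/2, 1/3, 1/4, 1/5, 1/6]
Actual relevance: [5, 1, 2, 1, 4]
DCG = 5/2 + 1/3 + 2/4 + 1/5 + 4/6 = 21/5
Ideal relevance (sorted desc): [5, 4, 2, 1, 1]
Ideal DCG = 5/2 + 4/3 + 2/4 + 1/5 + 1/6 = 47/10
nDCG = DCG / ideal_DCG = 21/5 / 47/10 = 42/47

42/47


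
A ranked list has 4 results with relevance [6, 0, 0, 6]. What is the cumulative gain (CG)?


Cumulative Gain = sum of relevance scores
Position 1: rel=6, running sum=6
Position 2: rel=0, running sum=6
Position 3: rel=0, running sum=6
Position 4: rel=6, running sum=12
CG = 12

12


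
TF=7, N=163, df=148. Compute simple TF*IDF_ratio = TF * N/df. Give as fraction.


TF * (N/df)
= 7 * (163/148)
= 7 * 163/148
= 1141/148

1141/148


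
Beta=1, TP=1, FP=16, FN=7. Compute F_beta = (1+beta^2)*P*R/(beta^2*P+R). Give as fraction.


P = TP/(TP+FP) = 1/17 = 1/17
R = TP/(TP+FN) = 1/8 = 1/8
beta^2 = 1^2 = 1
(1 + beta^2) = 2
Numerator = (1+beta^2)*P*R = 1/68
Denominator = beta^2*P + R = 1/17 + 1/8 = 25/136
F_beta = 2/25

2/25


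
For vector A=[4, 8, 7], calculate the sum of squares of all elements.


|A|^2 = sum of squared components
A[0]^2 = 4^2 = 16
A[1]^2 = 8^2 = 64
A[2]^2 = 7^2 = 49
Sum = 16 + 64 + 49 = 129

129


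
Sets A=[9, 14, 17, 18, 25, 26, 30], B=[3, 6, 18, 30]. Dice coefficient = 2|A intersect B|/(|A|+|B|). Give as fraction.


A intersect B = [18, 30]
|A intersect B| = 2
|A| = 7, |B| = 4
Dice = 2*2 / (7+4)
= 4 / 11 = 4/11

4/11


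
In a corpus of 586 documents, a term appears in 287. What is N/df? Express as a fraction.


IDF ratio = N / df
= 586 / 287
= 586/287

586/287


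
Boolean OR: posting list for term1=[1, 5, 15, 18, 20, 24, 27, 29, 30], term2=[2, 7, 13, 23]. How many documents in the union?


Boolean OR: find union of posting lists
term1 docs: [1, 5, 15, 18, 20, 24, 27, 29, 30]
term2 docs: [2, 7, 13, 23]
Union: [1, 2, 5, 7, 13, 15, 18, 20, 23, 24, 27, 29, 30]
|union| = 13

13


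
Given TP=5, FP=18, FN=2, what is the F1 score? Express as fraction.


F1 = 2 * P * R / (P + R)
P = TP/(TP+FP) = 5/23 = 5/23
R = TP/(TP+FN) = 5/7 = 5/7
2 * P * R = 2 * 5/23 * 5/7 = 50/161
P + R = 5/23 + 5/7 = 150/161
F1 = 50/161 / 150/161 = 1/3

1/3


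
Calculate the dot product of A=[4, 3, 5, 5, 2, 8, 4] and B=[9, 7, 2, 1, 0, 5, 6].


Dot product = sum of element-wise products
A[0]*B[0] = 4*9 = 36
A[1]*B[1] = 3*7 = 21
A[2]*B[2] = 5*2 = 10
A[3]*B[3] = 5*1 = 5
A[4]*B[4] = 2*0 = 0
A[5]*B[5] = 8*5 = 40
A[6]*B[6] = 4*6 = 24
Sum = 36 + 21 + 10 + 5 + 0 + 40 + 24 = 136

136


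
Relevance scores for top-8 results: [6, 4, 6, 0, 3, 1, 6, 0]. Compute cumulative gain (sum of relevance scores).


Cumulative Gain = sum of relevance scores
Position 1: rel=6, running sum=6
Position 2: rel=4, running sum=10
Position 3: rel=6, running sum=16
Position 4: rel=0, running sum=16
Position 5: rel=3, running sum=19
Position 6: rel=1, running sum=20
Position 7: rel=6, running sum=26
Position 8: rel=0, running sum=26
CG = 26

26


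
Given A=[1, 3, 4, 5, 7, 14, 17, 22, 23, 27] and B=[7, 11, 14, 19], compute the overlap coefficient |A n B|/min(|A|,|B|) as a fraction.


A intersect B = [7, 14]
|A intersect B| = 2
min(|A|, |B|) = min(10, 4) = 4
Overlap = 2 / 4 = 1/2

1/2


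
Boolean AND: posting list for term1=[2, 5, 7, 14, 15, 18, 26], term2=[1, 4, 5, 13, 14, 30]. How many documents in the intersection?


Boolean AND: find intersection of posting lists
term1 docs: [2, 5, 7, 14, 15, 18, 26]
term2 docs: [1, 4, 5, 13, 14, 30]
Intersection: [5, 14]
|intersection| = 2

2


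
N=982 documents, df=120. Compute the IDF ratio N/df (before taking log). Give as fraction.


IDF ratio = N / df
= 982 / 120
= 491/60

491/60


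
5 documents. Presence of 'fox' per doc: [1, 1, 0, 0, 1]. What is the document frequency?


Checking each document for 'fox':
Doc 1: present
Doc 2: present
Doc 3: absent
Doc 4: absent
Doc 5: present
df = sum of presences = 1 + 1 + 0 + 0 + 1 = 3

3


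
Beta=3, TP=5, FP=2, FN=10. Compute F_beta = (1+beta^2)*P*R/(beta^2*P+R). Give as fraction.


P = TP/(TP+FP) = 5/7 = 5/7
R = TP/(TP+FN) = 5/15 = 1/3
beta^2 = 3^2 = 9
(1 + beta^2) = 10
Numerator = (1+beta^2)*P*R = 50/21
Denominator = beta^2*P + R = 45/7 + 1/3 = 142/21
F_beta = 25/71

25/71


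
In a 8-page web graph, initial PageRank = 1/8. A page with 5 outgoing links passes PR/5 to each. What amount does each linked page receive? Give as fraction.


Initial PR = 1/8 = 1/8
Outlinks = 5
Contribution per link = PR / outlinks
= 1/8 / 5
= 1/40

1/40


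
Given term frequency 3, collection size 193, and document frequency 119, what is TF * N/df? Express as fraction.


TF * (N/df)
= 3 * (193/119)
= 3 * 193/119
= 579/119

579/119


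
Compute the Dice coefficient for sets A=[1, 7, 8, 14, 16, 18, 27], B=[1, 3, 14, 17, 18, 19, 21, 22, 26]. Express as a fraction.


A intersect B = [1, 14, 18]
|A intersect B| = 3
|A| = 7, |B| = 9
Dice = 2*3 / (7+9)
= 6 / 16 = 3/8

3/8


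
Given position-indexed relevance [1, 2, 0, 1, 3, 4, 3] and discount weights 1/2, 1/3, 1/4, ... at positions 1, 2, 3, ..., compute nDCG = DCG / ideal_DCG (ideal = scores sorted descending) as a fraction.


Position discount weights w_i = 1/(i+1) for i=1..7:
Weights = [1/2, 1/3, 1/4, 1/5, 1/6, 1/7, 1/8]
Actual relevance: [1, 2, 0, 1, 3, 4, 3]
DCG = 1/2 + 2/3 + 0/4 + 1/5 + 3/6 + 4/7 + 3/8 = 2363/840
Ideal relevance (sorted desc): [4, 3, 3, 2, 1, 1, 0]
Ideal DCG = 4/2 + 3/3 + 3/4 + 2/5 + 1/6 + 1/7 + 0/8 = 1873/420
nDCG = DCG / ideal_DCG = 2363/840 / 1873/420 = 2363/3746

2363/3746


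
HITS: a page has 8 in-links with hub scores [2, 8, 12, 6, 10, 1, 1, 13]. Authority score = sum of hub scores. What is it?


Authority = sum of hub scores of in-linkers
In-link 1: hub score = 2
In-link 2: hub score = 8
In-link 3: hub score = 12
In-link 4: hub score = 6
In-link 5: hub score = 10
In-link 6: hub score = 1
In-link 7: hub score = 1
In-link 8: hub score = 13
Authority = 2 + 8 + 12 + 6 + 10 + 1 + 1 + 13 = 53

53


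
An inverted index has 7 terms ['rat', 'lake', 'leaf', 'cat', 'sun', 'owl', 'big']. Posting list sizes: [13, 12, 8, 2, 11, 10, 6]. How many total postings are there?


Summing posting list sizes:
'rat': 13 postings
'lake': 12 postings
'leaf': 8 postings
'cat': 2 postings
'sun': 11 postings
'owl': 10 postings
'big': 6 postings
Total = 13 + 12 + 8 + 2 + 11 + 10 + 6 = 62

62


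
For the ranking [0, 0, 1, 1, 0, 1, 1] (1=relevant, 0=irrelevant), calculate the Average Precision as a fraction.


Computing P@k for each relevant position:
Position 1: not relevant
Position 2: not relevant
Position 3: relevant, P@3 = 1/3 = 1/3
Position 4: relevant, P@4 = 2/4 = 1/2
Position 5: not relevant
Position 6: relevant, P@6 = 3/6 = 1/2
Position 7: relevant, P@7 = 4/7 = 4/7
Sum of P@k = 1/3 + 1/2 + 1/2 + 4/7 = 40/21
AP = 40/21 / 4 = 10/21

10/21


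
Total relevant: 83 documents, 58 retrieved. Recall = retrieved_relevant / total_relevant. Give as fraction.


Recall = retrieved_relevant / total_relevant
= 58 / 83
= 58 / (58 + 25)
= 58/83

58/83


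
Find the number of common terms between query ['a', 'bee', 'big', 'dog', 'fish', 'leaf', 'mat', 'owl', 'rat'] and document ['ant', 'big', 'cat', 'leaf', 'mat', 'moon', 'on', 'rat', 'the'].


Query terms: ['a', 'bee', 'big', 'dog', 'fish', 'leaf', 'mat', 'owl', 'rat']
Document terms: ['ant', 'big', 'cat', 'leaf', 'mat', 'moon', 'on', 'rat', 'the']
Common terms: ['big', 'leaf', 'mat', 'rat']
Overlap count = 4

4


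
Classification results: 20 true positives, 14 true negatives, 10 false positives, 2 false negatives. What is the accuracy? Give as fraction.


Accuracy = (TP + TN) / (TP + TN + FP + FN)
TP + TN = 20 + 14 = 34
Total = 20 + 14 + 10 + 2 = 46
Accuracy = 34 / 46 = 17/23

17/23


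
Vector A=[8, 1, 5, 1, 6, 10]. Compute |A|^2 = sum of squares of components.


|A|^2 = sum of squared components
A[0]^2 = 8^2 = 64
A[1]^2 = 1^2 = 1
A[2]^2 = 5^2 = 25
A[3]^2 = 1^2 = 1
A[4]^2 = 6^2 = 36
A[5]^2 = 10^2 = 100
Sum = 64 + 1 + 25 + 1 + 36 + 100 = 227

227


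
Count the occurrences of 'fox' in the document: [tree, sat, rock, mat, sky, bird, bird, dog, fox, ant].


Document has 10 words
Scanning for 'fox':
Found at positions: [8]
Count = 1

1


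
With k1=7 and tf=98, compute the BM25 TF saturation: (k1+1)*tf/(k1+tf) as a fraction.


BM25 TF component = (k1+1)*tf / (k1+tf)
k1 = 7, tf = 98
Numerator = (7+1)*98 = 784
Denominator = 7 + 98 = 105
= 784/105 = 112/15

112/15


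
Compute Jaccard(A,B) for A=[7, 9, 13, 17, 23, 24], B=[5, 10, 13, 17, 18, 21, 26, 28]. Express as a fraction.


A intersect B = [13, 17]
|A intersect B| = 2
A union B = [5, 7, 9, 10, 13, 17, 18, 21, 23, 24, 26, 28]
|A union B| = 12
Jaccard = 2/12 = 1/6

1/6


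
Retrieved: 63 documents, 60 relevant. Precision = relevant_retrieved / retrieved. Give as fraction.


Precision = relevant_retrieved / total_retrieved
= 60 / 63
= 60 / (60 + 3)
= 20/21

20/21


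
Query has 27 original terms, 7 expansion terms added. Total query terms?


Original terms: 27
Expansion terms: 7
Total = 27 + 7 = 34

34


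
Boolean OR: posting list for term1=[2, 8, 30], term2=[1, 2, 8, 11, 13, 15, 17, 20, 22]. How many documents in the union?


Boolean OR: find union of posting lists
term1 docs: [2, 8, 30]
term2 docs: [1, 2, 8, 11, 13, 15, 17, 20, 22]
Union: [1, 2, 8, 11, 13, 15, 17, 20, 22, 30]
|union| = 10

10


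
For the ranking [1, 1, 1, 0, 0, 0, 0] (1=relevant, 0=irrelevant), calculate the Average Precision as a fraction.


Computing P@k for each relevant position:
Position 1: relevant, P@1 = 1/1 = 1
Position 2: relevant, P@2 = 2/2 = 1
Position 3: relevant, P@3 = 3/3 = 1
Position 4: not relevant
Position 5: not relevant
Position 6: not relevant
Position 7: not relevant
Sum of P@k = 1 + 1 + 1 = 3
AP = 3 / 3 = 1

1


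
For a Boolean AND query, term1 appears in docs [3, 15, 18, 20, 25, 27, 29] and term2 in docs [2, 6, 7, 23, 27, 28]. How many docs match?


Boolean AND: find intersection of posting lists
term1 docs: [3, 15, 18, 20, 25, 27, 29]
term2 docs: [2, 6, 7, 23, 27, 28]
Intersection: [27]
|intersection| = 1

1
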